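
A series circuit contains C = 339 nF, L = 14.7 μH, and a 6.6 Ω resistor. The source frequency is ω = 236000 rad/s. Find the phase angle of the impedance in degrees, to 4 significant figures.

-53.84°

X_L = ωL = 3.469 Ω
X_C = 1/(ωC) = 12.50 Ω
Net reactance X = X_L − X_C = -9.030 Ω
Z = 6.600 − j9.030 Ω
|Z| = √(6.600² + 9.030²) = 11.18 Ω
∠Z = arctan(-9.030/6.600) = -53.84°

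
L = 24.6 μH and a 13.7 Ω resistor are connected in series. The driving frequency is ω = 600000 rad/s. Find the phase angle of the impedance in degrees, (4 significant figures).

47.13°

X_L = ωL = 14.76 Ω
Z = 13.70 + j14.76 Ω
|Z| = √(13.70² + 14.76²) = 20.14 Ω
∠Z = arctan(14.76/13.70) = 47.13°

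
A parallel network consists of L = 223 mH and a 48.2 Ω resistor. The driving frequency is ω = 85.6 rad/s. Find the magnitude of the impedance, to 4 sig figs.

17.75 Ω

X_L = ωL = 19.09 Ω
Parallel: admittances add. Y = 1/R + 1/(jωL)
Y = (0.02075 − j0.05239) S
|Y| = 0.05635 S → |Z| = 1/|Y| = 17.75 Ω, ∠Z = −∠Y = 68.39°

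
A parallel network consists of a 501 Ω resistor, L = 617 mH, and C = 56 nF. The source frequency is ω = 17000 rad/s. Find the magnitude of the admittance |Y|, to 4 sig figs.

2.172 mS

X_L = ωL = 10490 Ω
X_C = 1/(ωC) = 1050 Ω
Parallel: admittances add. Y = 1/R + 1/(jωL) + jωC
Y = (0.001996 + j0.0008567) S
|Y| = 0.002172 S → |Z| = 1/|Y| = 460.4 Ω, ∠Z = −∠Y = -23.23°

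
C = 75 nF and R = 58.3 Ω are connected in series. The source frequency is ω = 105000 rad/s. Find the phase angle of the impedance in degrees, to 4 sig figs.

X_C = 1/(ωC) = 127.0 Ω
Z = 58.30 − j127.0 Ω
|Z| = √(58.30² + 127.0²) = 139.7 Ω
∠Z = arctan(-127.0/58.30) = -65.34°

-65.34°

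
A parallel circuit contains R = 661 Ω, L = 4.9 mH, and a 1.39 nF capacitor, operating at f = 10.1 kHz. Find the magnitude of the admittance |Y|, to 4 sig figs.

ω = 2πf = 63460 rad/s
X_L = ωL = 311.0 Ω
X_C = 1/(ωC) = 11340 Ω
Parallel: admittances add. Y = 1/R + 1/(jωL) + jωC
Y = (0.001513 − j0.003128) S
|Y| = 0.003474 S → |Z| = 1/|Y| = 287.8 Ω, ∠Z = −∠Y = 64.19°

3.474 mS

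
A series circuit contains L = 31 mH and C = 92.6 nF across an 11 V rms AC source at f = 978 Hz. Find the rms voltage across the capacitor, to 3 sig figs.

12.3 V

ω = 2πf = 6145 rad/s
X_L = ωL = 190 Ω
X_C = 1/(ωC) = 1760 Ω
Net reactance X = X_L − X_C = -1570 Ω
Z = − j1570 Ω
|Z| = √(0² + 1570²) = 1570 Ω
I = V/|Z| = 7.02 mA
V_C = I·|Z_C| = 0.00702 × 1760 = 12.3 V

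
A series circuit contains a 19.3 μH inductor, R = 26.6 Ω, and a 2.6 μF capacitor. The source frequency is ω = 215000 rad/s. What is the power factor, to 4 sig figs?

0.9961

X_L = ωL = 4.150 Ω
X_C = 1/(ωC) = 1.789 Ω
Net reactance X = X_L − X_C = 2.361 Ω
Z = 26.60 + j2.361 Ω
|Z| = √(26.60² + 2.361²) = 26.70 Ω
∠Z = arctan(2.361/26.60) = 5.071°
cos φ = cos(5.071°) = 0.9961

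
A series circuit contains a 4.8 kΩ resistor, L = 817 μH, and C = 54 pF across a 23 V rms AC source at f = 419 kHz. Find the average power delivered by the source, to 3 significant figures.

54.2 mW

ω = 2πf = 2.633e+06 rad/s
X_L = ωL = 2150 Ω
X_C = 1/(ωC) = 7030 Ω
Net reactance X = X_L − X_C = -4880 Ω
Z = 4800 − j4880 Ω
|Z| = √(4800² + 4880²) = 6850 Ω
∠Z = arctan(-4880/4800) = -45.5°
I = V/|Z| = 3.36 mA
P = VI cos φ = 23 × 0.00336 × cos(-45.5°) = 54.2 mW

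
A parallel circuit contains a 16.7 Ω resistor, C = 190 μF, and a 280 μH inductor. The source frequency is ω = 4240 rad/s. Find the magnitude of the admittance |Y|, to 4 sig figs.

70.24 mS

X_L = ωL = 1.187 Ω
X_C = 1/(ωC) = 1.241 Ω
Parallel: admittances add. Y = 1/R + 1/(jωL) + jωC
Y = (0.05988 − j0.03672) S
|Y| = 0.07024 S → |Z| = 1/|Y| = 14.24 Ω, ∠Z = −∠Y = 31.52°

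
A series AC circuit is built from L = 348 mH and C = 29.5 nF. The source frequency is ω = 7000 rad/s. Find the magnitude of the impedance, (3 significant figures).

X_L = ωL = 2440 Ω
X_C = 1/(ωC) = 4840 Ω
Net reactance X = X_L − X_C = -2410 Ω
Z = − j2410 Ω
|Z| = √(0² + 2410²) = 2410 Ω

2410 Ω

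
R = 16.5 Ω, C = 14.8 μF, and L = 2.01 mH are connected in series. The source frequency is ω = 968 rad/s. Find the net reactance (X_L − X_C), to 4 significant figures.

X_L = ωL = 1.946 Ω
X_C = 1/(ωC) = 69.80 Ω
X = 1.946 − 69.80 = -67.86 Ω

-67.86 Ω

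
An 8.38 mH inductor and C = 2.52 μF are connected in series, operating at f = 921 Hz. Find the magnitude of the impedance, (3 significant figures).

ω = 2πf = 5787 rad/s
X_L = ωL = 48.5 Ω
X_C = 1/(ωC) = 68.6 Ω
Net reactance X = X_L − X_C = -20.1 Ω
Z = − j20.1 Ω
|Z| = √(0² + 20.1²) = 20.1 Ω

20.1 Ω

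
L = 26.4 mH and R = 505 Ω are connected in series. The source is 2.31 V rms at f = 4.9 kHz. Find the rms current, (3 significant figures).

ω = 2πf = 30790 rad/s
X_L = ωL = 813 Ω
Z = 505 + j813 Ω
|Z| = √(505² + 813²) = 957 Ω
I = V/|Z| = 2.31/957 = 2.41 mA

2.41 mA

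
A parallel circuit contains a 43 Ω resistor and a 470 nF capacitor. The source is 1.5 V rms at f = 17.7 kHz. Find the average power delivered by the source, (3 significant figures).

52.3 mW

ω = 2πf = 111200 rad/s
X_C = 1/(ωC) = 19.1 Ω
Parallel: admittances add. Y = 1/R + jωC
Y = (0.0233 + j0.0523) S
|Y| = 0.0572 S → |Z| = 1/|Y| = 17.5 Ω, ∠Z = −∠Y = -66.0°
I = V/|Z| = 85.8 mA
P = VI cos φ = 1.5 × 0.0858 × cos(-66.0°) = 52.3 mW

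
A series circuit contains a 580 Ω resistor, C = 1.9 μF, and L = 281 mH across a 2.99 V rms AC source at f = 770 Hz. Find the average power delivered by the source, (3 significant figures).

ω = 2πf = 4838 rad/s
X_L = ωL = 1360 Ω
X_C = 1/(ωC) = 109 Ω
Net reactance X = X_L − X_C = 1250 Ω
Z = 580 + j1250 Ω
|Z| = √(580² + 1250²) = 1380 Ω
∠Z = arctan(1250/580) = 65.1°
I = V/|Z| = 2.17 mA
P = VI cos φ = 2.99 × 0.00217 × cos(65.1°) = 2.73 mW

2.73 mW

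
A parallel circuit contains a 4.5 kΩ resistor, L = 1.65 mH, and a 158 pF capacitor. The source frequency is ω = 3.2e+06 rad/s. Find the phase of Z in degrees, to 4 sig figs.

-54.90°

X_L = ωL = 5280 Ω
X_C = 1/(ωC) = 1978 Ω
Parallel: admittances add. Y = 1/R + 1/(jωL) + jωC
Y = (0.0002222 + j0.0003162) S
|Y| = 0.0003865 S → |Z| = 1/|Y| = 2587 Ω, ∠Z = −∠Y = -54.90°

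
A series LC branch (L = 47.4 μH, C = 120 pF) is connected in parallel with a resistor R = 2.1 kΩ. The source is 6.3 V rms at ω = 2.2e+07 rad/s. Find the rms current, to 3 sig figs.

9.95 mA

X_L = ωL = 1040 Ω
X_C = 1/(ωC) = 379 Ω
Branch 1: Z₁ = R = 2100 Ω
Branch 2 (series LC): Z₂ = j(X_L − X_C) = j664 Ω
Parallel: Z = Z₁Z₂/(Z₁+Z₂), |Z| = 633 Ω, ∠Z = 72.5°
I = V/|Z| = 6.3/633 = 9.95 mA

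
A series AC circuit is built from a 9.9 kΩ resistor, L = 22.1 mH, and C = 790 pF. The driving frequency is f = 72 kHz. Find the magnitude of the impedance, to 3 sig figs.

12200 Ω

ω = 2πf = 452400 rad/s
X_L = ωL = 10000 Ω
X_C = 1/(ωC) = 2800 Ω
Net reactance X = X_L − X_C = 7200 Ω
Z = 9900 + j7200 Ω
|Z| = √(9900² + 7200²) = 12200 Ω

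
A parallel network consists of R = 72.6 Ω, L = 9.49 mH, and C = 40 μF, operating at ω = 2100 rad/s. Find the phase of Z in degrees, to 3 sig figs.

X_L = ωL = 19.9 Ω
X_C = 1/(ωC) = 11.9 Ω
Parallel: admittances add. Y = 1/R + 1/(jωL) + jωC
Y = (0.0138 + j0.0338) S
|Y| = 0.0365 S → |Z| = 1/|Y| = 27.4 Ω, ∠Z = −∠Y = -67.8°

-67.8°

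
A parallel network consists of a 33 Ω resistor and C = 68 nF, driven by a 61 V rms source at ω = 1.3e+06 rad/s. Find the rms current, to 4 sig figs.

5.700 A

X_C = 1/(ωC) = 11.31 Ω
Parallel: admittances add. Y = 1/R + jωC
Y = (0.03030 + j0.08840) S
|Y| = 0.09345 S → |Z| = 1/|Y| = 10.70 Ω, ∠Z = −∠Y = -71.08°
I = V/|Z| = 61/10.70 = 5.700 A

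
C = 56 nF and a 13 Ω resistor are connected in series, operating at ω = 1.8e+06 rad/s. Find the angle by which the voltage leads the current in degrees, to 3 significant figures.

X_C = 1/(ωC) = 9.92 Ω
Z = 13.0 − j9.92 Ω
|Z| = √(13.0² + 9.92²) = 16.4 Ω
∠Z = arctan(-9.92/13.0) = -37.3°

-37.3°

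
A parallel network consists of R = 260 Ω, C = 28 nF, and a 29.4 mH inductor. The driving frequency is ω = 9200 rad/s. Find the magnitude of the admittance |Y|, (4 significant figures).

X_L = ωL = 270.5 Ω
X_C = 1/(ωC) = 3882 Ω
Parallel: admittances add. Y = 1/R + 1/(jωL) + jωC
Y = (0.003846 − j0.003440) S
|Y| = 0.005160 S → |Z| = 1/|Y| = 193.8 Ω, ∠Z = −∠Y = 41.81°

5.160 mS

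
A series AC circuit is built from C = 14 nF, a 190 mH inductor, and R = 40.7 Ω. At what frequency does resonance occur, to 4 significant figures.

3.086 kHz

ω₀ = 1/√(LC) = 1/√(0.19 × 1.4e-08) = 19390 rad/s
f₀ = ω₀/(2π) = 3.086 kHz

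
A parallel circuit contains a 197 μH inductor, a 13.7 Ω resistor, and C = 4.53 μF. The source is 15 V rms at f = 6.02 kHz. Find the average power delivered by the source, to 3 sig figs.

ω = 2πf = 37820 rad/s
X_L = ωL = 7.45 Ω
X_C = 1/(ωC) = 5.84 Ω
Parallel: admittances add. Y = 1/R + 1/(jωL) + jωC
Y = (0.0730 + j0.0371) S
|Y| = 0.0819 S → |Z| = 1/|Y| = 12.2 Ω, ∠Z = −∠Y = -27.0°
I = V/|Z| = 1.23 A
P = VI cos φ = 15 × 1.23 × cos(-27.0°) = 16.4 W

16.4 W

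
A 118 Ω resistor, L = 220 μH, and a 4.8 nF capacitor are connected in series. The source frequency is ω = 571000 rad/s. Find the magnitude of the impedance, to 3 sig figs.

X_L = ωL = 126 Ω
X_C = 1/(ωC) = 365 Ω
Net reactance X = X_L − X_C = -239 Ω
Z = 118 − j239 Ω
|Z| = √(118² + 239²) = 267 Ω

267 Ω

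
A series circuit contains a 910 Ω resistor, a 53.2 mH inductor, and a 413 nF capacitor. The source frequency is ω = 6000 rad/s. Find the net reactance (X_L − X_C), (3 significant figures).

X_L = ωL = 319 Ω
X_C = 1/(ωC) = 404 Ω
X = 319 − 404 = -84.4 Ω

-84.4 Ω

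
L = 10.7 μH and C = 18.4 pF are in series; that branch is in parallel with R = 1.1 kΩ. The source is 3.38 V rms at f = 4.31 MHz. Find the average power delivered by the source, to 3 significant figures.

10.4 mW

ω = 2πf = 2.708e+07 rad/s
X_L = ωL = 290 Ω
X_C = 1/(ωC) = 2010 Ω
Branch 1: Z₁ = R = 1100 Ω
Branch 2 (series LC): Z₂ = j(X_L − X_C) = −j1720 Ω
Parallel: Z = Z₁Z₂/(Z₁+Z₂), |Z| = 926 Ω, ∠Z = -32.6°
I = V/|Z| = 3.65 mA
P = VI cos φ = 3.38 × 0.00365 × cos(-32.6°) = 10.4 mW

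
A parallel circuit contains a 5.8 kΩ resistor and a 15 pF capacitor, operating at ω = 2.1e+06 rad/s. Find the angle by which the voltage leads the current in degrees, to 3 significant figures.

X_C = 1/(ωC) = 31700 Ω
Parallel: admittances add. Y = 1/R + jωC
Y = (0.000172 + j3.15e-05) S
|Y| = 0.000175 S → |Z| = 1/|Y| = 5710 Ω, ∠Z = −∠Y = -10.4°

-10.4°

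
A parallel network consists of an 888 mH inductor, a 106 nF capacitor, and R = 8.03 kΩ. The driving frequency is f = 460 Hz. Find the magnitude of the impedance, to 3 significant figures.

6680 Ω

ω = 2πf = 2890 rad/s
X_L = ωL = 2570 Ω
X_C = 1/(ωC) = 3260 Ω
Parallel: admittances add. Y = 1/R + 1/(jωL) + jωC
Y = (0.000125 − j8.33e-05) S
|Y| = 0.000150 S → |Z| = 1/|Y| = 6680 Ω, ∠Z = −∠Y = 33.8°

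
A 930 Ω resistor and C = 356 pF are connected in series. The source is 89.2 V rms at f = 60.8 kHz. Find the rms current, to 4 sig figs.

ω = 2πf = 382000 rad/s
X_C = 1/(ωC) = 7353 Ω
Z = 930.0 − j7353 Ω
|Z| = √(930.0² + 7353²) = 7412 Ω
I = V/|Z| = 89.2/7412 = 12.04 mA

12.04 mA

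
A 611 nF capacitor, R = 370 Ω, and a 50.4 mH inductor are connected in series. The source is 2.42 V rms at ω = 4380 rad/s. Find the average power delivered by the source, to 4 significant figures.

X_L = ωL = 220.8 Ω
X_C = 1/(ωC) = 373.7 Ω
Net reactance X = X_L − X_C = -152.9 Ω
Z = 370.0 − j152.9 Ω
|Z| = √(370.0² + 152.9²) = 400.4 Ω
∠Z = arctan(-152.9/370.0) = -22.45°
I = V/|Z| = 6.045 mA
P = VI cos φ = 2.42 × 0.006045 × cos(-22.45°) = 13.52 mW

13.52 mW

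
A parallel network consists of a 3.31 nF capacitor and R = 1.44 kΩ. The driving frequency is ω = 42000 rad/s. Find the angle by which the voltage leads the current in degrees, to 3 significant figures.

X_C = 1/(ωC) = 7190 Ω
Parallel: admittances add. Y = 1/R + jωC
Y = (0.000694 + j0.000139) S
|Y| = 0.000708 S → |Z| = 1/|Y| = 1410 Ω, ∠Z = −∠Y = -11.3°

-11.3°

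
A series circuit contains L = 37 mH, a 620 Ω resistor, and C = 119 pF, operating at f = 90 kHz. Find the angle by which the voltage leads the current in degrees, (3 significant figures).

ω = 2πf = 565500 rad/s
X_L = ωL = 20900 Ω
X_C = 1/(ωC) = 14900 Ω
Net reactance X = X_L − X_C = 6060 Ω
Z = 620 + j6060 Ω
|Z| = √(620² + 6060²) = 6090 Ω
∠Z = arctan(6060/620) = 84.2°

84.2°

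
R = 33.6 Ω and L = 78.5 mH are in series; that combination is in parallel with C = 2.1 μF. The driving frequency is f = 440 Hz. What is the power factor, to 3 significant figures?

ω = 2πf = 2765 rad/s
X_L = ωL = 217 Ω
X_C = 1/(ωC) = 172 Ω
Branch 1 (R+jX_L): Z₁ = 33.6 + j217 Ω, |Z₁| = 220 Ω
Branch 2 (−jX_C): Z₂ = −j172 Ω
Parallel: Z = Z₁Z₂/(Z₁+Z₂), |Z| = 676 Ω, ∠Z = -61.9°
cos φ = cos(-61.9°) = 0.471

0.471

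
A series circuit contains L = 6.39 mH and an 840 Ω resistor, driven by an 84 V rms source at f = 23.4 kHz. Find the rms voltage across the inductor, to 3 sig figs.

62.6 V

ω = 2πf = 147000 rad/s
X_L = ωL = 939 Ω
Z = 840 + j939 Ω
|Z| = √(840² + 939²) = 1260 Ω
I = V/|Z| = 66.7 mA
V_L = I·|Z_L| = 0.0667 × 939 = 62.6 V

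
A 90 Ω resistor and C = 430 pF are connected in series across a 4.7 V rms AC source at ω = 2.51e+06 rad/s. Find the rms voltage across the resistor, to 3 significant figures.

0.454 V

X_C = 1/(ωC) = 927 Ω
Z = 90.0 − j927 Ω
|Z| = √(90.0² + 927²) = 931 Ω
I = V/|Z| = 5.05 mA
V_R = I·|Z_R| = 0.00505 × 90.0 = 0.454 V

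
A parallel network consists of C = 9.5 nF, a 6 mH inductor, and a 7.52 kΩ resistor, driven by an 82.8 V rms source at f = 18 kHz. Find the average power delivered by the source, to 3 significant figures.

912 mW

ω = 2πf = 113100 rad/s
X_L = ωL = 679 Ω
X_C = 1/(ωC) = 931 Ω
Parallel: admittances add. Y = 1/R + 1/(jωL) + jωC
Y = (0.000133 − j0.000399) S
|Y| = 0.000421 S → |Z| = 1/|Y| = 2380 Ω, ∠Z = −∠Y = 71.6°
I = V/|Z| = 34.8 mA
P = VI cos φ = 82.8 × 0.0348 × cos(71.6°) = 912 mW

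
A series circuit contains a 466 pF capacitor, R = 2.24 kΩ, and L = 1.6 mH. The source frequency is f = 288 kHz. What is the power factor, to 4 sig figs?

0.7950

ω = 2πf = 1.81e+06 rad/s
X_L = ωL = 2895 Ω
X_C = 1/(ωC) = 1186 Ω
Net reactance X = X_L − X_C = 1709 Ω
Z = 2240 + j1709 Ω
|Z| = √(2240² + 1709²) = 2818 Ω
∠Z = arctan(1709/2240) = 37.35°
cos φ = cos(37.35°) = 0.7950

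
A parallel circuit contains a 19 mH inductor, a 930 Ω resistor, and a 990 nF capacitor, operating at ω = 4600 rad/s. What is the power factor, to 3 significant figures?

0.154

X_L = ωL = 87.4 Ω
X_C = 1/(ωC) = 220 Ω
Parallel: admittances add. Y = 1/R + 1/(jωL) + jωC
Y = (0.00108 − j0.00689) S
|Y| = 0.00697 S → |Z| = 1/|Y| = 143 Ω, ∠Z = −∠Y = 81.1°
cos φ = cos(81.1°) = 0.154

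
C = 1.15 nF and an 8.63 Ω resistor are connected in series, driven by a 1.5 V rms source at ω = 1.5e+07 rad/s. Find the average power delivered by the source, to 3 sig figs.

5.65 mW

X_C = 1/(ωC) = 58.0 Ω
Z = 8.63 − j58.0 Ω
|Z| = √(8.63² + 58.0²) = 58.6 Ω
∠Z = arctan(-58.0/8.63) = -81.5°
I = V/|Z| = 25.6 mA
P = VI cos φ = 1.5 × 0.0256 × cos(-81.5°) = 5.65 mW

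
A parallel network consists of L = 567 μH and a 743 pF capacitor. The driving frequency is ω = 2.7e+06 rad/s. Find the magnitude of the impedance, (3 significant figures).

X_L = ωL = 1530 Ω
X_C = 1/(ωC) = 498 Ω
Parallel: admittances add. Y = 1/(jωL) + jωC
Y = (0 + j0.00135) S
|Y| = 0.00135 S → |Z| = 1/|Y| = 739 Ω, ∠Z = −∠Y = -90.0°

739 Ω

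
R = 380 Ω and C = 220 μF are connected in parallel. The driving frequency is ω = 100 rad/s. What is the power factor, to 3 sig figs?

X_C = 1/(ωC) = 45.5 Ω
Parallel: admittances add. Y = 1/R + jωC
Y = (0.00263 + j0.0220) S
|Y| = 0.0222 S → |Z| = 1/|Y| = 45.1 Ω, ∠Z = −∠Y = -83.2°
cos φ = cos(-83.2°) = 0.119

0.119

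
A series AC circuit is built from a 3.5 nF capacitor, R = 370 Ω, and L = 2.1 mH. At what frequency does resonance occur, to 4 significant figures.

58.71 kHz

ω₀ = 1/√(LC) = 1/√(0.0021 × 3.5e-09) = 368900 rad/s
f₀ = ω₀/(2π) = 58.71 kHz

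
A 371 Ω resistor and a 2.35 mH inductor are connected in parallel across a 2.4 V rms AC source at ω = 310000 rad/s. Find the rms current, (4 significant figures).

7.260 mA

X_L = ωL = 728.5 Ω
Parallel: admittances add. Y = 1/R + 1/(jωL)
Y = (0.002695 − j0.001373) S
|Y| = 0.003025 S → |Z| = 1/|Y| = 330.6 Ω, ∠Z = −∠Y = 26.99°
I = V/|Z| = 2.4/330.6 = 7.260 mA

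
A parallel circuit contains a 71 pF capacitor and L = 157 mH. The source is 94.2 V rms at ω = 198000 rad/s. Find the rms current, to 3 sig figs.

1.71 mA

X_L = ωL = 31100 Ω
X_C = 1/(ωC) = 71100 Ω
Parallel: admittances add. Y = 1/(jωL) + jωC
Y = (0 − j1.81e-05) S
|Y| = 1.81e-05 S → |Z| = 1/|Y| = 55200 Ω, ∠Z = −∠Y = 90.0°
I = V/|Z| = 94.2/55200 = 1.71 mA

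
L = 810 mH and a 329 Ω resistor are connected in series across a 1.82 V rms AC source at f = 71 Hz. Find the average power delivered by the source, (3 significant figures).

4.56 mW

ω = 2πf = 446.1 rad/s
X_L = ωL = 361 Ω
Z = 329 + j361 Ω
|Z| = √(329² + 361²) = 489 Ω
∠Z = arctan(361/329) = 47.7°
I = V/|Z| = 3.72 mA
P = VI cos φ = 1.82 × 0.00372 × cos(47.7°) = 4.56 mW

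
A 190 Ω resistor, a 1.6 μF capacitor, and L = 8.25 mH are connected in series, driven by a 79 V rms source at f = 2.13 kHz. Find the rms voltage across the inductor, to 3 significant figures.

ω = 2πf = 13380 rad/s
X_L = ωL = 110 Ω
X_C = 1/(ωC) = 46.7 Ω
Net reactance X = X_L − X_C = 63.7 Ω
Z = 190 + j63.7 Ω
|Z| = √(190² + 63.7²) = 200 Ω
I = V/|Z| = 394 mA
V_L = I·|Z_L| = 0.394 × 110 = 43.5 V

43.5 V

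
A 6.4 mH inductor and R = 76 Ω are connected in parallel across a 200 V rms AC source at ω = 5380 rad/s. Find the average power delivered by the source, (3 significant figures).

X_L = ωL = 34.4 Ω
Parallel: admittances add. Y = 1/R + 1/(jωL)
Y = (0.0132 − j0.0290) S
|Y| = 0.0319 S → |Z| = 1/|Y| = 31.4 Ω, ∠Z = −∠Y = 65.6°
I = V/|Z| = 6.38 A
P = VI cos φ = 200 × 6.38 × cos(65.6°) = 526 W

526 W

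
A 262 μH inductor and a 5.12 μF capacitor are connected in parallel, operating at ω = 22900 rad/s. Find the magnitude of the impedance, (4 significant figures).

20.23 Ω

X_L = ωL = 6.000 Ω
X_C = 1/(ωC) = 8.529 Ω
Parallel: admittances add. Y = 1/(jωL) + jωC
Y = (0 − j0.04942) S
|Y| = 0.04942 S → |Z| = 1/|Y| = 20.23 Ω, ∠Z = −∠Y = 90.00°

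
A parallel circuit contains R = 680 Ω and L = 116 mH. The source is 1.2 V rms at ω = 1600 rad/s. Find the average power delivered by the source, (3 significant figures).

2.12 mW

X_L = ωL = 186 Ω
Parallel: admittances add. Y = 1/R + 1/(jωL)
Y = (0.00147 − j0.00539) S
|Y| = 0.00559 S → |Z| = 1/|Y| = 179 Ω, ∠Z = −∠Y = 74.7°
I = V/|Z| = 6.70 mA
P = VI cos φ = 1.2 × 0.00670 × cos(74.7°) = 2.12 mW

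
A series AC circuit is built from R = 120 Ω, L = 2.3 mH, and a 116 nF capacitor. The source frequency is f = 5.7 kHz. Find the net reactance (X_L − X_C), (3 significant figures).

ω = 2πf = 35810 rad/s
X_L = ωL = 82.4 Ω
X_C = 1/(ωC) = 241 Ω
X = 82.4 − 241 = -158 Ω

-158 Ω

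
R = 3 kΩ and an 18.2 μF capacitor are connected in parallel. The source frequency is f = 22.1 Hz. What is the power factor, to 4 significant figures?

ω = 2πf = 138.9 rad/s
X_C = 1/(ωC) = 395.7 Ω
Parallel: admittances add. Y = 1/R + jωC
Y = (0.0003333 + j0.002527) S
|Y| = 0.002549 S → |Z| = 1/|Y| = 392.3 Ω, ∠Z = −∠Y = -82.49°
cos φ = cos(-82.49°) = 0.1308

0.1308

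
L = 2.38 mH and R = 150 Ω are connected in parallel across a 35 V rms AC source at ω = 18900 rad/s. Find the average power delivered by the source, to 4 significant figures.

8.167 W

X_L = ωL = 44.98 Ω
Parallel: admittances add. Y = 1/R + 1/(jωL)
Y = (0.006667 − j0.02223) S
|Y| = 0.02321 S → |Z| = 1/|Y| = 43.09 Ω, ∠Z = −∠Y = 73.31°
I = V/|Z| = 812.3 mA
P = VI cos φ = 35 × 0.8123 × cos(73.31°) = 8.167 W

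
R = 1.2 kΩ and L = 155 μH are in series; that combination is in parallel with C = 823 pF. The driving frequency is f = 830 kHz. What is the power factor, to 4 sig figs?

0.1452

ω = 2πf = 5.215e+06 rad/s
X_L = ωL = 808.3 Ω
X_C = 1/(ωC) = 233.0 Ω
Branch 1 (R+jX_L): Z₁ = 1200 + j808.3 Ω, |Z₁| = 1447 Ω
Branch 2 (−jX_C): Z₂ = −j233.0 Ω
Parallel: Z = Z₁Z₂/(Z₁+Z₂), |Z| = 253.3 Ω, ∠Z = -81.65°
cos φ = cos(-81.65°) = 0.1452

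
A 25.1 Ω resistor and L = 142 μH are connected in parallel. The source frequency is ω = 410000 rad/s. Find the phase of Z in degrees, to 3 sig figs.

23.3°

X_L = ωL = 58.2 Ω
Parallel: admittances add. Y = 1/R + 1/(jωL)
Y = (0.0398 − j0.0172) S
|Y| = 0.0434 S → |Z| = 1/|Y| = 23.0 Ω, ∠Z = −∠Y = 23.3°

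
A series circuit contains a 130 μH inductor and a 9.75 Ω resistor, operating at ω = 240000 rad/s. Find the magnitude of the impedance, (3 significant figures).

32.7 Ω

X_L = ωL = 31.2 Ω
Z = 9.75 + j31.2 Ω
|Z| = √(9.75² + 31.2²) = 32.7 Ω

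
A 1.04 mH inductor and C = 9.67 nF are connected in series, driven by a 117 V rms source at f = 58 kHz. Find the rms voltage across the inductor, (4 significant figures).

ω = 2πf = 364400 rad/s
X_L = ωL = 379.0 Ω
X_C = 1/(ωC) = 283.8 Ω
Net reactance X = X_L − X_C = 95.23 Ω
Z = j95.23 Ω
|Z| = √(0² + 95.23²) = 95.23 Ω
I = V/|Z| = 1.229 A
V_L = I·|Z_L| = 1.229 × 379.0 = 465.6 V

465.6 V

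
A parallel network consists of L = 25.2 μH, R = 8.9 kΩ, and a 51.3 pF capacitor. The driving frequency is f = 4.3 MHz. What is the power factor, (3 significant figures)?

ω = 2πf = 2.702e+07 rad/s
X_L = ωL = 681 Ω
X_C = 1/(ωC) = 721 Ω
Parallel: admittances add. Y = 1/R + 1/(jωL) + jωC
Y = (0.000112 − j8.28e-05) S
|Y| = 0.000140 S → |Z| = 1/|Y| = 7170 Ω, ∠Z = −∠Y = 36.4°
cos φ = cos(36.4°) = 0.805

0.805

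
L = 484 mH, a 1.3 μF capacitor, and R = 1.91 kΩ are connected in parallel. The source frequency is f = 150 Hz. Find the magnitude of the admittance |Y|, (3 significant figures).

ω = 2πf = 942.5 rad/s
X_L = ωL = 456 Ω
X_C = 1/(ωC) = 816 Ω
Parallel: admittances add. Y = 1/R + 1/(jωL) + jωC
Y = (0.000524 − j0.000967) S
|Y| = 0.00110 S → |Z| = 1/|Y| = 909 Ω, ∠Z = −∠Y = 61.6°

1.10 mS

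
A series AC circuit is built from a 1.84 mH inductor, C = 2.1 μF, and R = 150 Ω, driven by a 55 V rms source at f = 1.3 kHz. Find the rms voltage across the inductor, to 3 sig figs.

ω = 2πf = 8168 rad/s
X_L = ωL = 15.0 Ω
X_C = 1/(ωC) = 58.3 Ω
Net reactance X = X_L − X_C = -43.3 Ω
Z = 150 − j43.3 Ω
|Z| = √(150² + 43.3²) = 156 Ω
I = V/|Z| = 352 mA
V_L = I·|Z_L| = 0.352 × 15.0 = 5.29 V

5.29 V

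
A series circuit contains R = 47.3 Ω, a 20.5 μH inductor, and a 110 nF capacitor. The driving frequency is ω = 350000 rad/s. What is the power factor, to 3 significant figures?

X_L = ωL = 7.17 Ω
X_C = 1/(ωC) = 26.0 Ω
Net reactance X = X_L − X_C = -18.8 Ω
Z = 47.3 − j18.8 Ω
|Z| = √(47.3² + 18.8²) = 50.9 Ω
∠Z = arctan(-18.8/47.3) = -21.7°
cos φ = cos(-21.7°) = 0.929

0.929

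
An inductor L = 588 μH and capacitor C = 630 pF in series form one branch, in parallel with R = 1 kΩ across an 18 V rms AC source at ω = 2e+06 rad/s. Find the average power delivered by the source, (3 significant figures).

X_L = ωL = 1180 Ω
X_C = 1/(ωC) = 794 Ω
Branch 1: Z₁ = R = 1000 Ω
Branch 2 (series LC): Z₂ = j(X_L − X_C) = j382 Ω
Parallel: Z = Z₁Z₂/(Z₁+Z₂), |Z| = 357 Ω, ∠Z = 69.1°
I = V/|Z| = 50.4 mA
P = VI cos φ = 18 × 0.0504 × cos(69.1°) = 324 mW

324 mW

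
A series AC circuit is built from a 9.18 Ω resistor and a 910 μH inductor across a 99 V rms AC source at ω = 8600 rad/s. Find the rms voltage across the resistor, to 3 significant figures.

X_L = ωL = 7.83 Ω
Z = 9.18 + j7.83 Ω
|Z| = √(9.18² + 7.83²) = 12.1 Ω
I = V/|Z| = 8.21 A
V_R = I·|Z_R| = 8.21 × 9.18 = 75.3 V

75.3 V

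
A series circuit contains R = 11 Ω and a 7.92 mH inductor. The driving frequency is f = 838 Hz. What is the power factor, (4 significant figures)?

ω = 2πf = 5265 rad/s
X_L = ωL = 41.70 Ω
Z = 11.00 + j41.70 Ω
|Z| = √(11.00² + 41.70²) = 43.13 Ω
∠Z = arctan(41.70/11.00) = 75.22°
cos φ = cos(75.22°) = 0.2551

0.2551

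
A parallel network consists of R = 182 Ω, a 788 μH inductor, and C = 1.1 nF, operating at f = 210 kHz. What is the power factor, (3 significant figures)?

ω = 2πf = 1.319e+06 rad/s
X_L = ωL = 1040 Ω
X_C = 1/(ωC) = 689 Ω
Parallel: admittances add. Y = 1/R + 1/(jωL) + jωC
Y = (0.00549 + j0.000490) S
|Y| = 0.00552 S → |Z| = 1/|Y| = 181 Ω, ∠Z = −∠Y = -5.09°
cos φ = cos(-5.09°) = 0.996

0.996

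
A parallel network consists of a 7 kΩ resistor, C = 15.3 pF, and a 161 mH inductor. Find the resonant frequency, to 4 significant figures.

101.4 kHz

ω₀ = 1/√(LC) = 1/√(0.161 × 1.53e-11) = 637100 rad/s
f₀ = ω₀/(2π) = 101.4 kHz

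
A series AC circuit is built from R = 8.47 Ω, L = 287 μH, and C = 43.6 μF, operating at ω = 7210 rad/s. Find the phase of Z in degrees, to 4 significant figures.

X_L = ωL = 2.069 Ω
X_C = 1/(ωC) = 3.181 Ω
Net reactance X = X_L − X_C = -1.112 Ω
Z = 8.470 − j1.112 Ω
|Z| = √(8.470² + 1.112²) = 8.543 Ω
∠Z = arctan(-1.112/8.470) = -7.478°

-7.478°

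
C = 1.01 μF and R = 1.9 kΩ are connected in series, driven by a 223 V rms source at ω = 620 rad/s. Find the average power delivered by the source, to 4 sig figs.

15.34 W

X_C = 1/(ωC) = 1597 Ω
Z = 1900 − j1597 Ω
|Z| = √(1900² + 1597²) = 2482 Ω
∠Z = arctan(-1597/1900) = -40.05°
I = V/|Z| = 89.85 mA
P = VI cos φ = 223 × 0.08985 × cos(-40.05°) = 15.34 W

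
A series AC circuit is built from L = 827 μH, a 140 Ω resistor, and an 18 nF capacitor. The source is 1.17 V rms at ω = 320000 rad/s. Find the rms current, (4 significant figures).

X_L = ωL = 264.6 Ω
X_C = 1/(ωC) = 173.6 Ω
Net reactance X = X_L − X_C = 91.03 Ω
Z = 140.0 + j91.03 Ω
|Z| = √(140.0² + 91.03²) = 167.0 Ω
I = V/|Z| = 1.17/167.0 = 7.006 mA

7.006 mA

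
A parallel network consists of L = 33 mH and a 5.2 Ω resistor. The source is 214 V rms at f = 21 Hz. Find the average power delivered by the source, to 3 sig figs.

8.81 kW

ω = 2πf = 131.9 rad/s
X_L = ωL = 4.35 Ω
Parallel: admittances add. Y = 1/R + 1/(jωL)
Y = (0.192 − j0.230) S
|Y| = 0.300 S → |Z| = 1/|Y| = 3.34 Ω, ∠Z = −∠Y = 50.1°
I = V/|Z| = 64.1 A
P = VI cos φ = 214 × 64.1 × cos(50.1°) = 8.81 kW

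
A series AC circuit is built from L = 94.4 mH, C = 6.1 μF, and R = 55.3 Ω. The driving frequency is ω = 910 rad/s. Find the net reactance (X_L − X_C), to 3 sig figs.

X_L = ωL = 85.9 Ω
X_C = 1/(ωC) = 180 Ω
X = 85.9 − 180 = -94.2 Ω

-94.2 Ω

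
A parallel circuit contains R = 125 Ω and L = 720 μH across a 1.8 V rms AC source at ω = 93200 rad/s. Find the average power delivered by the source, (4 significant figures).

X_L = ωL = 67.10 Ω
Parallel: admittances add. Y = 1/R + 1/(jωL)
Y = (0.008000 − j0.01490) S
|Y| = 0.01691 S → |Z| = 1/|Y| = 59.12 Ω, ∠Z = −∠Y = 61.77°
I = V/|Z| = 30.44 mA
P = VI cos φ = 1.8 × 0.03044 × cos(61.77°) = 25.92 mW

25.92 mW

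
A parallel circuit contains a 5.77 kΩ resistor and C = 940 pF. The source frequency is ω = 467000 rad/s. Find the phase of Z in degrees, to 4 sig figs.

X_C = 1/(ωC) = 2278 Ω
Parallel: admittances add. Y = 1/R + jωC
Y = (0.0001733 + j0.0004390) S
|Y| = 0.0004720 S → |Z| = 1/|Y| = 2119 Ω, ∠Z = −∠Y = -68.46°

-68.46°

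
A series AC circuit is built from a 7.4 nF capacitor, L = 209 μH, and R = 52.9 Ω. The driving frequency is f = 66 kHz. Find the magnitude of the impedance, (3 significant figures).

ω = 2πf = 414700 rad/s
X_L = ωL = 86.7 Ω
X_C = 1/(ωC) = 326 Ω
Net reactance X = X_L − X_C = -239 Ω
Z = 52.9 − j239 Ω
|Z| = √(52.9² + 239²) = 245 Ω

245 Ω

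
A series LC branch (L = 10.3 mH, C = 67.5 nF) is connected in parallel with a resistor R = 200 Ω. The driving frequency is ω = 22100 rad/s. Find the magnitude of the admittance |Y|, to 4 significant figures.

5.487 mS

X_L = ωL = 227.6 Ω
X_C = 1/(ωC) = 670.4 Ω
Branch 1: Z₁ = R = 200.0 Ω
Branch 2 (series LC): Z₂ = j(X_L − X_C) = −j442.7 Ω
Parallel: Z = Z₁Z₂/(Z₁+Z₂), |Z| = 182.3 Ω, ∠Z = -24.31°
|Y| = 1/|Z| = 5.487 mS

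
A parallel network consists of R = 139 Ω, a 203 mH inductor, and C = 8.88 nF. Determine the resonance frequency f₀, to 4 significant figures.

3.749 kHz

ω₀ = 1/√(LC) = 1/√(0.203 × 8.88e-09) = 23550 rad/s
f₀ = ω₀/(2π) = 3.749 kHz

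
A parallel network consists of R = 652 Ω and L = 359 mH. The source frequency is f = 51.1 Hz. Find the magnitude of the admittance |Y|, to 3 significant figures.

8.81 mS

ω = 2πf = 321.1 rad/s
X_L = ωL = 115 Ω
Parallel: admittances add. Y = 1/R + 1/(jωL)
Y = (0.00153 − j0.00868) S
|Y| = 0.00881 S → |Z| = 1/|Y| = 114 Ω, ∠Z = −∠Y = 80.0°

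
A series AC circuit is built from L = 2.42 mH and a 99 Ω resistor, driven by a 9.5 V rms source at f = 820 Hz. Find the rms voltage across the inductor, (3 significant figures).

ω = 2πf = 5152 rad/s
X_L = ωL = 12.5 Ω
Z = 99.0 + j12.5 Ω
|Z| = √(99.0² + 12.5²) = 99.8 Ω
I = V/|Z| = 95.2 mA
V_L = I·|Z_L| = 0.0952 × 12.5 = 1.19 V

1.19 V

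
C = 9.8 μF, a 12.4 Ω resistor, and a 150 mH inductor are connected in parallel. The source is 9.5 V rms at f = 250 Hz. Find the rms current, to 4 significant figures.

ω = 2πf = 1571 rad/s
X_L = ωL = 235.6 Ω
X_C = 1/(ωC) = 64.96 Ω
Parallel: admittances add. Y = 1/R + 1/(jωL) + jωC
Y = (0.08065 + j0.01115) S
|Y| = 0.08141 S → |Z| = 1/|Y| = 12.28 Ω, ∠Z = −∠Y = -7.872°
I = V/|Z| = 9.5/12.28 = 773.4 mA

773.4 mA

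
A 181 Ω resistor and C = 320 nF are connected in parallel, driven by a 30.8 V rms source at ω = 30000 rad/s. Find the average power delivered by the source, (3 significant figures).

X_C = 1/(ωC) = 104 Ω
Parallel: admittances add. Y = 1/R + jωC
Y = (0.00552 + j0.00960) S
|Y| = 0.0111 S → |Z| = 1/|Y| = 90.3 Ω, ∠Z = −∠Y = -60.1°
I = V/|Z| = 341 mA
P = VI cos φ = 30.8 × 0.341 × cos(-60.1°) = 5.24 W

5.24 W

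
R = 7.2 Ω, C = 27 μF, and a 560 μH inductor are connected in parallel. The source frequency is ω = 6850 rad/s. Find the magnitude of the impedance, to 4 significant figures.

X_L = ωL = 3.836 Ω
X_C = 1/(ωC) = 5.407 Ω
Parallel: admittances add. Y = 1/R + 1/(jωL) + jωC
Y = (0.1389 − j0.07574) S
|Y| = 0.1582 S → |Z| = 1/|Y| = 6.321 Ω, ∠Z = −∠Y = 28.60°

6.321 Ω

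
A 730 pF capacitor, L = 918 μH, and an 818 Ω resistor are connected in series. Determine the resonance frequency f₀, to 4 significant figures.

ω₀ = 1/√(LC) = 1/√(0.000918 × 7.3e-10) = 1.222e+06 rad/s
f₀ = ω₀/(2π) = 194.4 kHz

194.4 kHz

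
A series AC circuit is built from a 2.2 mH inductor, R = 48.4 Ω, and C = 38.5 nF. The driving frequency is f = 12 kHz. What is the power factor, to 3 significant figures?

ω = 2πf = 75400 rad/s
X_L = ωL = 166 Ω
X_C = 1/(ωC) = 344 Ω
Net reactance X = X_L − X_C = -179 Ω
Z = 48.4 − j179 Ω
|Z| = √(48.4² + 179²) = 185 Ω
∠Z = arctan(-179/48.4) = -74.8°
cos φ = cos(-74.8°) = 0.262

0.262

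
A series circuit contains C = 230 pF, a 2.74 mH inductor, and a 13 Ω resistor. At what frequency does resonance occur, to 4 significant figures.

200.5 kHz

ω₀ = 1/√(LC) = 1/√(0.00274 × 2.3e-10) = 1.26e+06 rad/s
f₀ = ω₀/(2π) = 200.5 kHz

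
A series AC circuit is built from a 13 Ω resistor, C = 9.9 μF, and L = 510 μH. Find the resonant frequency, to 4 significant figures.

ω₀ = 1/√(LC) = 1/√(0.00051 × 9.9e-06) = 14070 rad/s
f₀ = ω₀/(2π) = 2.240 kHz

2.240 kHz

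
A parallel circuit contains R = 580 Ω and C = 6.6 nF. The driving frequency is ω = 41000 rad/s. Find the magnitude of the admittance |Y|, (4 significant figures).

1.745 mS

X_C = 1/(ωC) = 3695 Ω
Parallel: admittances add. Y = 1/R + jωC
Y = (0.001724 + j0.0002706) S
|Y| = 0.001745 S → |Z| = 1/|Y| = 573.0 Ω, ∠Z = −∠Y = -8.920°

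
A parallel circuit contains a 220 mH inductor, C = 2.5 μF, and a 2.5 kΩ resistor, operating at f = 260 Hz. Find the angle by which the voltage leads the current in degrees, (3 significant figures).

-72.9°

ω = 2πf = 1634 rad/s
X_L = ωL = 359 Ω
X_C = 1/(ωC) = 245 Ω
Parallel: admittances add. Y = 1/R + 1/(jωL) + jωC
Y = (0.000400 + j0.00130) S
|Y| = 0.00136 S → |Z| = 1/|Y| = 734 Ω, ∠Z = −∠Y = -72.9°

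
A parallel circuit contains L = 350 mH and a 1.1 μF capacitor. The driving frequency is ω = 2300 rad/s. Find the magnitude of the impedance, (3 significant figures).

777 Ω

X_L = ωL = 805 Ω
X_C = 1/(ωC) = 395 Ω
Parallel: admittances add. Y = 1/(jωL) + jωC
Y = (0 + j0.00129) S
|Y| = 0.00129 S → |Z| = 1/|Y| = 777 Ω, ∠Z = −∠Y = -90.0°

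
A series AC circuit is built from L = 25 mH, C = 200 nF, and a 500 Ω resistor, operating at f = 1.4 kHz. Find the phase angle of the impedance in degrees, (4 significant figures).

ω = 2πf = 8796 rad/s
X_L = ωL = 219.9 Ω
X_C = 1/(ωC) = 568.4 Ω
Net reactance X = X_L − X_C = -348.5 Ω
Z = 500.0 − j348.5 Ω
|Z| = √(500.0² + 348.5²) = 609.5 Ω
∠Z = arctan(-348.5/500.0) = -34.88°

-34.88°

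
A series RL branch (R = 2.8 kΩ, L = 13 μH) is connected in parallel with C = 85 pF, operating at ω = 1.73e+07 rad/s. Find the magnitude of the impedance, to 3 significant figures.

X_L = ωL = 225 Ω
X_C = 1/(ωC) = 680 Ω
Branch 1 (R+jX_L): Z₁ = 2800 + j225 Ω, |Z₁| = 2810 Ω
Branch 2 (−jX_C): Z₂ = −j680 Ω
Parallel: Z = Z₁Z₂/(Z₁+Z₂), |Z| = 673 Ω, ∠Z = -76.2°

673 Ω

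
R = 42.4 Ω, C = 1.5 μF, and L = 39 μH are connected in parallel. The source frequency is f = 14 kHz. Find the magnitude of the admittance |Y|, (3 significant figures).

ω = 2πf = 87960 rad/s
X_L = ωL = 3.43 Ω
X_C = 1/(ωC) = 7.58 Ω
Parallel: admittances add. Y = 1/R + 1/(jωL) + jωC
Y = (0.0236 − j0.160) S
|Y| = 0.161 S → |Z| = 1/|Y| = 6.20 Ω, ∠Z = −∠Y = 81.6°

161 mS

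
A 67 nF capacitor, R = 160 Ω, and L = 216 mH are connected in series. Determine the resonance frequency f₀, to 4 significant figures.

1.323 kHz

ω₀ = 1/√(LC) = 1/√(0.216 × 6.7e-08) = 8313 rad/s
f₀ = ω₀/(2π) = 1.323 kHz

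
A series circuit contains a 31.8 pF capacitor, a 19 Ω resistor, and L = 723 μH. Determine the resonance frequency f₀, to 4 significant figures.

ω₀ = 1/√(LC) = 1/√(0.000723 × 3.18e-11) = 6.595e+06 rad/s
f₀ = ω₀/(2π) = 1.050 MHz

1.050 MHz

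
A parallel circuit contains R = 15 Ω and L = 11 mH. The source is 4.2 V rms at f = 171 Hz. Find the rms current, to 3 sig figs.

ω = 2πf = 1074 rad/s
X_L = ωL = 11.8 Ω
Parallel: admittances add. Y = 1/R + 1/(jωL)
Y = (0.0667 − j0.0846) S
|Y| = 0.108 S → |Z| = 1/|Y| = 9.28 Ω, ∠Z = −∠Y = 51.8°
I = V/|Z| = 4.2/9.28 = 452 mA

452 mA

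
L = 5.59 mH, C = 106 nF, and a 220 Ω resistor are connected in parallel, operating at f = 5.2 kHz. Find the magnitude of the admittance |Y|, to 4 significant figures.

4.971 mS

ω = 2πf = 32670 rad/s
X_L = ωL = 182.6 Ω
X_C = 1/(ωC) = 288.7 Ω
Parallel: admittances add. Y = 1/R + 1/(jωL) + jωC
Y = (0.004545 − j0.002012) S
|Y| = 0.004971 S → |Z| = 1/|Y| = 201.2 Ω, ∠Z = −∠Y = 23.88°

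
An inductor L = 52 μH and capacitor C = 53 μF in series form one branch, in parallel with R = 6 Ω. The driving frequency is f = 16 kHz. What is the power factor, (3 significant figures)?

ω = 2πf = 100500 rad/s
X_L = ωL = 5.23 Ω
X_C = 1/(ωC) = 0.188 Ω
Branch 1: Z₁ = R = 6.00 Ω
Branch 2 (series LC): Z₂ = j(X_L − X_C) = j5.04 Ω
Parallel: Z = Z₁Z₂/(Z₁+Z₂), |Z| = 3.86 Ω, ∠Z = 50.0°
cos φ = cos(50.0°) = 0.643

0.643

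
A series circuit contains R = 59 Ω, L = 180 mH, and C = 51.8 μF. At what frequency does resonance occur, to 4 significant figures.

ω₀ = 1/√(LC) = 1/√(0.18 × 5.18e-05) = 327.5 rad/s
f₀ = ω₀/(2π) = 52.12 Hz

52.12 Hz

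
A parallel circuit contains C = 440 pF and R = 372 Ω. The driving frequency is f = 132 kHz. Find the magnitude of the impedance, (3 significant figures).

ω = 2πf = 829400 rad/s
X_C = 1/(ωC) = 2740 Ω
Parallel: admittances add. Y = 1/R + jωC
Y = (0.00269 + j0.000365) S
|Y| = 0.00271 S → |Z| = 1/|Y| = 369 Ω, ∠Z = −∠Y = -7.73°

369 Ω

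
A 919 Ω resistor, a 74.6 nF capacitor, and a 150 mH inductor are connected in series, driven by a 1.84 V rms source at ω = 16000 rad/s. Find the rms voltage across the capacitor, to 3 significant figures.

0.851 V

X_L = ωL = 2400 Ω
X_C = 1/(ωC) = 838 Ω
Net reactance X = X_L − X_C = 1560 Ω
Z = 919 + j1560 Ω
|Z| = √(919² + 1560²) = 1810 Ω
I = V/|Z| = 1.02 mA
V_C = I·|Z_C| = 0.00102 × 838 = 0.851 V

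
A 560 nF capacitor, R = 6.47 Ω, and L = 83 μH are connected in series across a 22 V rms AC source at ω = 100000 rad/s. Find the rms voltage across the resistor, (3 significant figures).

12.3 V

X_L = ωL = 8.30 Ω
X_C = 1/(ωC) = 17.9 Ω
Net reactance X = X_L − X_C = -9.56 Ω
Z = 6.47 − j9.56 Ω
|Z| = √(6.47² + 9.56²) = 11.5 Ω
I = V/|Z| = 1.91 A
V_R = I·|Z_R| = 1.91 × 6.47 = 12.3 V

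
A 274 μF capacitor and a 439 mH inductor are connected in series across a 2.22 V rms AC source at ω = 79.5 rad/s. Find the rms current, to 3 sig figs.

202 mA

X_L = ωL = 34.9 Ω
X_C = 1/(ωC) = 45.9 Ω
Net reactance X = X_L − X_C = -11.0 Ω
Z = − j11.0 Ω
|Z| = √(0² + 11.0²) = 11.0 Ω
I = V/|Z| = 2.22/11.0 = 202 mA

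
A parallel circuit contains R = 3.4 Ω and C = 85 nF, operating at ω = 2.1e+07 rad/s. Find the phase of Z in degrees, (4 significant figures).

X_C = 1/(ωC) = 0.5602 Ω
Parallel: admittances add. Y = 1/R + jωC
Y = (0.2941 + j1.785) S
|Y| = 1.809 S → |Z| = 1/|Y| = 0.5528 Ω, ∠Z = −∠Y = -80.64°

-80.64°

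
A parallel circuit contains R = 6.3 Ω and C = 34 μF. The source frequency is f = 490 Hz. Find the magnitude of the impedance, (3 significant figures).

ω = 2πf = 3079 rad/s
X_C = 1/(ωC) = 9.55 Ω
Parallel: admittances add. Y = 1/R + jωC
Y = (0.159 + j0.105) S
|Y| = 0.190 S → |Z| = 1/|Y| = 5.26 Ω, ∠Z = −∠Y = -33.4°

5.26 Ω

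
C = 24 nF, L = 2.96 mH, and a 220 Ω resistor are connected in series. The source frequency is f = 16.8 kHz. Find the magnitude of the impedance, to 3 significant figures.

235 Ω

ω = 2πf = 105600 rad/s
X_L = ωL = 312 Ω
X_C = 1/(ωC) = 395 Ω
Net reactance X = X_L − X_C = -82.3 Ω
Z = 220 − j82.3 Ω
|Z| = √(220² + 82.3²) = 235 Ω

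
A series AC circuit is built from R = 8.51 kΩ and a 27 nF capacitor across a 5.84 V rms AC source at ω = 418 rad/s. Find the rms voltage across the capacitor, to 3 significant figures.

X_C = 1/(ωC) = 88600 Ω
Z = 8510 − j88600 Ω
|Z| = √(8510² + 88600²) = 89000 Ω
I = V/|Z| = 65.6 μA
V_C = I·|Z_C| = 6.56e-05 × 88600 = 5.81 V

5.81 V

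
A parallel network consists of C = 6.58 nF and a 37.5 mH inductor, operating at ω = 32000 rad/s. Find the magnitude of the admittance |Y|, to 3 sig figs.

623 μS

X_L = ωL = 1200 Ω
X_C = 1/(ωC) = 4750 Ω
Parallel: admittances add. Y = 1/(jωL) + jωC
Y = (0 − j0.000623) S
|Y| = 0.000623 S → |Z| = 1/|Y| = 1610 Ω, ∠Z = −∠Y = 90.0°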